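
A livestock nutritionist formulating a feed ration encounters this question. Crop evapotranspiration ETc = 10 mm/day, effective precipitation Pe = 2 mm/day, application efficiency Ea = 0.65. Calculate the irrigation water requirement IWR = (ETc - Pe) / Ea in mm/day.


IWR = (ETc - Pe) / Ea
    = (10 - 2) / 0.65
    = 8 / 0.65
    = 12.31 mm/day


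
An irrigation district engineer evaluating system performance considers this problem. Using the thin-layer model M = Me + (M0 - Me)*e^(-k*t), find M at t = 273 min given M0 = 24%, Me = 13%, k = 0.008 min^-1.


M = Me + (M0 - Me) * e^(-k*t)
  = 13 + (24 - 13) * e^(-0.008*273)
  = 13 + 11 * e^(-2.184)
  = 13 + 11 * 0.11259
  = 13 + 1.2385
  = 14.24%


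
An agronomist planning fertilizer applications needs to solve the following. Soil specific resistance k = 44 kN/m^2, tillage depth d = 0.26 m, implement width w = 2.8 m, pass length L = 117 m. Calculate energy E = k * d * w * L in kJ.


E = k * d * w * L
  = 44 * 0.26 * 2.8 * 117
  = 3747.74 kJ


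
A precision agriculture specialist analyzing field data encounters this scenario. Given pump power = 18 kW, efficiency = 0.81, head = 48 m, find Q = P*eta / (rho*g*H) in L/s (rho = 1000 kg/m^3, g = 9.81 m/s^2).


Q = (P * 1000 * eta) / (rho * g * H)
  = (18 * 1000 * 0.81) / (1000 * 9.81 * 48)
  = 14580 / 470880
  = 0.03096 m^3/s = 30.96 L/s


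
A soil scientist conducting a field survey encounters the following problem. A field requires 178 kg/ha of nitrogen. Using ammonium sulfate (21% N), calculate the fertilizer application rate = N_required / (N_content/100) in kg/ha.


Rate = N_required / (N_content / 100)
     = 178 / (21 / 100)
     = 178 / 0.21
     = 847.62 kg/ha


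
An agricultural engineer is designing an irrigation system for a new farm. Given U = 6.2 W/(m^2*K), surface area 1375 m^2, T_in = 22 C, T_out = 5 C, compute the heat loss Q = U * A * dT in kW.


dT = 22 - (5) = 17 K
Q = U * A * dT
  = 6.2 * 1375 * 17
  = 144925 W = 144.93 kW


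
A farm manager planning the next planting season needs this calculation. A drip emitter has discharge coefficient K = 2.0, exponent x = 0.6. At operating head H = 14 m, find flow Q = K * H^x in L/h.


Q = K * H^x
  = 2.0 * 14^0.6
  = 2.0 * 4.8717
  = 9.74 L/h


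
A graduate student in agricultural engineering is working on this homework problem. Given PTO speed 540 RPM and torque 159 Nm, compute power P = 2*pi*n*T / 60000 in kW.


P = 2*pi*n*T / 60000
  = 2*pi * 540 * 159 / 60000
  = 539474.29 / 60000
  = 8.99 kW


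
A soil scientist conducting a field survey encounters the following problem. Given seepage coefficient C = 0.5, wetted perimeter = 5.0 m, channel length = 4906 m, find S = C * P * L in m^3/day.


S = C * P * L
  = 0.5 * 5.0 * 4906
  = 12265 m^3/day


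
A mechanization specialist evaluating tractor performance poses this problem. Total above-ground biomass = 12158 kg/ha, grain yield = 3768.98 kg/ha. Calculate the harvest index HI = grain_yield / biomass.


HI = grain_yield / biomass
   = 3768.98 / 12158
   = 0.31


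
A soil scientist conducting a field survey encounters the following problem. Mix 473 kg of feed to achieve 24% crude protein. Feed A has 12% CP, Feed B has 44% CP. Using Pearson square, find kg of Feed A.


parts_A = CP_b - target = 44 - 24 = 20
parts_B = target - CP_a = 24 - 12 = 12
total_parts = 20 + 12 = 32
Feed A = 473 * 20 / 32 = 295.63 kg
Feed B = 473 * 12 / 32 = 177.38 kg

295.63 kg


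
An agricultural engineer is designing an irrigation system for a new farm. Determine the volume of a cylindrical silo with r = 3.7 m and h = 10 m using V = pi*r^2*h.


V = pi * r^2 * h
  = pi * 3.7^2 * 10
  = pi * 13.69 * 10
  = 430.08 m^3


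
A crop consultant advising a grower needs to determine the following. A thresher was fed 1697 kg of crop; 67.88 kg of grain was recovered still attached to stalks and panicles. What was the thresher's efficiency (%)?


eta = (total - unthreshed) / total * 100
    = (1697 - 67.88) / 1697 * 100
    = 1629.12 / 1697 * 100
    = 96%


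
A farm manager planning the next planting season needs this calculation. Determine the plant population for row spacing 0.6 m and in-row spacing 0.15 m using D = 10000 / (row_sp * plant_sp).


D = 10000 / (row_sp * plant_sp)
  = 10000 / (0.6 * 0.15)
  = 10000 / 0.0900
  = 111111.11 plants/ha


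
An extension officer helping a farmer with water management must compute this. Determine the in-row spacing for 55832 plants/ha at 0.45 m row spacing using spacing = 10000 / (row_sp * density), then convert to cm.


spacing = 10000 / (row_sp * density)
        = 10000 / (0.45 * 55832)
        = 10000 / 25124.40
        = 0.39802 m = 39.80 cm


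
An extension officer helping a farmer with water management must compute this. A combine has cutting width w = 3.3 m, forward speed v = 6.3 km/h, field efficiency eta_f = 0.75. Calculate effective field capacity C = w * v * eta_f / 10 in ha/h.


C = w * v * eta_f / 10
  = 3.3 * 6.3 * 0.75 / 10
  = 15.59 / 10
  = 1.56 ha/h


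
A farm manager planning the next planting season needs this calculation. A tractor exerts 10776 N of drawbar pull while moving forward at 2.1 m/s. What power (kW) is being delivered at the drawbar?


P = F * v / 1000
  = 10776 * 2.1 / 1000
  = 22629.60 / 1000
  = 22.63 kW


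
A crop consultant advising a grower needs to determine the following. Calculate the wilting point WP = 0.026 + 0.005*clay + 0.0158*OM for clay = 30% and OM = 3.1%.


WP = 0.026 + 0.005*30 + 0.0158*3.1
   = 0.026 + 0.1500 + 0.0490
   = 0.2250


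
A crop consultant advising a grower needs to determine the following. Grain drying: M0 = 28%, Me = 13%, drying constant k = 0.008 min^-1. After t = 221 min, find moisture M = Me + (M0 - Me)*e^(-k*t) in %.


M = Me + (M0 - Me) * e^(-k*t)
  = 13 + (28 - 13) * e^(-0.008*221)
  = 13 + 15 * e^(-1.768)
  = 13 + 15 * 0.17067
  = 13 + 2.5601
  = 15.56%


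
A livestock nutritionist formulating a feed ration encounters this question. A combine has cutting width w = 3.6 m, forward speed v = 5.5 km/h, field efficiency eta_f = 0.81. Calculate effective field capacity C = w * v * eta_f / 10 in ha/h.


C = w * v * eta_f / 10
  = 3.6 * 5.5 * 0.81 / 10
  = 16.04 / 10
  = 1.60 ha/h


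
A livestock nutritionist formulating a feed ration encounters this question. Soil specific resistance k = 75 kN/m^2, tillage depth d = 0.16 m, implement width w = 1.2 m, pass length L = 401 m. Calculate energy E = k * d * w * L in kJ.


E = k * d * w * L
  = 75 * 0.16 * 1.2 * 401
  = 5774.40 kJ


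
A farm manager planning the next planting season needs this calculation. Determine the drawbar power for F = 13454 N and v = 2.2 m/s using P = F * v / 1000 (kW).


P = F * v / 1000
  = 13454 * 2.2 / 1000
  = 29598.80 / 1000
  = 29.60 kW


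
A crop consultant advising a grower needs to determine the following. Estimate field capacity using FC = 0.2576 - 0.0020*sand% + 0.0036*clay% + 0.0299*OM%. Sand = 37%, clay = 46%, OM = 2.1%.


FC = 0.2576 - 0.0020*37 + 0.0036*46 + 0.0299*2.1
   = 0.2576 - 0.0740 + 0.1656 + 0.0628
   = 0.4120


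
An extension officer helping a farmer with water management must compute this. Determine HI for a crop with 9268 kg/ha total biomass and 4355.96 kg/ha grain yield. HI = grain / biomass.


HI = grain_yield / biomass
   = 4355.96 / 9268
   = 0.47


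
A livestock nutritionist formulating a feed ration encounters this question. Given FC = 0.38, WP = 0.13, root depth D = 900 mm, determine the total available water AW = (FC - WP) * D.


AW = (FC - WP) * D
   = (0.38 - 0.13) * 900
   = 0.25 * 900
   = 225 mm


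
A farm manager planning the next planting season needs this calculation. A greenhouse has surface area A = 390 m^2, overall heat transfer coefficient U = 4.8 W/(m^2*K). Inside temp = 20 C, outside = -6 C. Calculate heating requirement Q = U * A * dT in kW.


dT = 20 - (-6) = 26 K
Q = U * A * dT
  = 4.8 * 390 * 26
  = 48672 W = 48.67 kW


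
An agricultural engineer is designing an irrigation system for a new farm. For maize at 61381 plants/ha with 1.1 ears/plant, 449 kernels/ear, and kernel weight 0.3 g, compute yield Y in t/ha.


Y = density * ears * kernels * kw
  = 61381 * 1.1 * 449 * 0.3 g/ha
  = 9094822.77 g/ha
  = 9094.82 kg/ha = 9.09 t/ha


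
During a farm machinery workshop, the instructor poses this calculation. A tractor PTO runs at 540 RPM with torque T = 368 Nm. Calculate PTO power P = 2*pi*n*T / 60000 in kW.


P = 2*pi*n*T / 60000
  = 2*pi * 540 * 368 / 60000
  = 1248594.58 / 60000
  = 20.81 kW


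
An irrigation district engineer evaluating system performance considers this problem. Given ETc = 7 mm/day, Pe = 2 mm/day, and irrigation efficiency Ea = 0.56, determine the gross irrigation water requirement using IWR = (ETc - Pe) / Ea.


IWR = (ETc - Pe) / Ea
    = (7 - 2) / 0.56
    = 5 / 0.56
    = 8.93 mm/day


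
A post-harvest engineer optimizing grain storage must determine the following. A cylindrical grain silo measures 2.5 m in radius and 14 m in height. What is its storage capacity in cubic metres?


V = pi * r^2 * h
  = pi * 2.5^2 * 14
  = pi * 6.25 * 14
  = 274.89 m^3


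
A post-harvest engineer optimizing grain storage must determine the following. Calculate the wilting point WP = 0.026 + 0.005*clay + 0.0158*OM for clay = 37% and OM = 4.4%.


WP = 0.026 + 0.005*37 + 0.0158*4.4
   = 0.026 + 0.1850 + 0.0695
   = 0.2805


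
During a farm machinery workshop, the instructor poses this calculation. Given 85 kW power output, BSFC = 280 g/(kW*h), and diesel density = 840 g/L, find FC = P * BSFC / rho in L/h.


FC = P * BSFC / rho_fuel
   = 85 * 280 / 840
   = 23800 / 840
   = 28.33 L/h


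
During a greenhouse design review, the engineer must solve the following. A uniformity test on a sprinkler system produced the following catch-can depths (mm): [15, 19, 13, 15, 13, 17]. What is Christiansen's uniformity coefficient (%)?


xbar = 92 / 6 = 15.333
sum|xi - xbar| = 10.667
CU = 100 * (1 - 10.667 / (6 * 15.333))
   = 100 * (1 - 0.1159)
   = 88.41%


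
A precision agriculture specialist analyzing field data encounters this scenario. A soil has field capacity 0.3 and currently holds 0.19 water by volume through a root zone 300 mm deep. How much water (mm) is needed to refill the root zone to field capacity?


SMD = (FC - theta) * D
    = (0.3 - 0.19) * 300
    = 0.110 * 300
    = 33 mm


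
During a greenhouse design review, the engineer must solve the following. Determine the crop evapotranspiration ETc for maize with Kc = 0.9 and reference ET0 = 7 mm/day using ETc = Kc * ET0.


ETc = Kc * ET0
    = 0.9 * 7
    = 6.30 mm/day


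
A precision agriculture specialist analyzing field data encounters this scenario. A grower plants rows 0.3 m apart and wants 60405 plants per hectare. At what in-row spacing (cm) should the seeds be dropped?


spacing = 10000 / (row_sp * density)
        = 10000 / (0.3 * 60405)
        = 10000 / 18121.50
        = 0.55183 m = 55.18 cm


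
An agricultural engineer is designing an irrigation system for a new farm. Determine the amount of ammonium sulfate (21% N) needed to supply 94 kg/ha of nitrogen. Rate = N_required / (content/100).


Rate = N_required / (N_content / 100)
     = 94 / (21 / 100)
     = 94 / 0.21
     = 447.62 kg/ha


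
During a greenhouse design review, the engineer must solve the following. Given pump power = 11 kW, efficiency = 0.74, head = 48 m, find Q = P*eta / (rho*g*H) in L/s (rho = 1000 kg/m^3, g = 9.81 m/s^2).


Q = (P * 1000 * eta) / (rho * g * H)
  = (11 * 1000 * 0.74) / (1000 * 9.81 * 48)
  = 8140 / 470880
  = 0.01729 m^3/s = 17.29 L/s


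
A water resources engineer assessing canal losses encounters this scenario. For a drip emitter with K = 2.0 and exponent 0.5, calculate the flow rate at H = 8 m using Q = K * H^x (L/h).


Q = K * H^x
  = 2.0 * 8^0.5
  = 2.0 * 2.8284
  = 5.66 L/h


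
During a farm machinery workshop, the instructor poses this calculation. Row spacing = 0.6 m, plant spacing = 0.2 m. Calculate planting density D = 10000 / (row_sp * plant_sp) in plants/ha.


D = 10000 / (row_sp * plant_sp)
  = 10000 / (0.6 * 0.2)
  = 10000 / 0.1200
  = 83333.33 plants/ha


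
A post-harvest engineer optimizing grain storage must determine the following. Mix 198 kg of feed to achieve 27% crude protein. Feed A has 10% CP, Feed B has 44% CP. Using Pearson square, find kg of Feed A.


parts_A = CP_b - target = 44 - 27 = 17
parts_B = target - CP_a = 27 - 10 = 17
total_parts = 17 + 17 = 34
Feed A = 198 * 17 / 34 = 99 kg
Feed B = 198 * 17 / 34 = 99 kg


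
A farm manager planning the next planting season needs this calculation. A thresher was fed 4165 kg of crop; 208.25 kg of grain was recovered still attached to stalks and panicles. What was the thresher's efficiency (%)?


eta = (total - unthreshed) / total * 100
    = (4165 - 208.25) / 4165 * 100
    = 3956.75 / 4165 * 100
    = 95%


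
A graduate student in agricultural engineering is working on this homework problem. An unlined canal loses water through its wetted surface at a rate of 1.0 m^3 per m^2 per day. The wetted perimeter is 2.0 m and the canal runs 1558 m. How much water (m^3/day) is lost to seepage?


S = C * P * L
  = 1.0 * 2.0 * 1558
  = 3116 m^3/day


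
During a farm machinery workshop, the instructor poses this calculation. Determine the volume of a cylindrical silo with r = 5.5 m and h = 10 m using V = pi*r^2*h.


V = pi * r^2 * h
  = pi * 5.5^2 * 10
  = pi * 30.25 * 10
  = 950.33 m^3


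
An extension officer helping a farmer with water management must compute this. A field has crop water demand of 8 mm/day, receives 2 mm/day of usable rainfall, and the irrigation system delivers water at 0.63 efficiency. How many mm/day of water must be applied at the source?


IWR = (ETc - Pe) / Ea
    = (8 - 2) / 0.63
    = 6 / 0.63
    = 9.52 mm/day


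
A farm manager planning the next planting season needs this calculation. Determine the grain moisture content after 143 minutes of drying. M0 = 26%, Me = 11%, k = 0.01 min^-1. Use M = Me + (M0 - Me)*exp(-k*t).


M = Me + (M0 - Me) * e^(-k*t)
  = 11 + (26 - 11) * e^(-0.01*143)
  = 11 + 15 * e^(-1.430)
  = 11 + 15 * 0.23931
  = 11 + 3.5896
  = 14.59%


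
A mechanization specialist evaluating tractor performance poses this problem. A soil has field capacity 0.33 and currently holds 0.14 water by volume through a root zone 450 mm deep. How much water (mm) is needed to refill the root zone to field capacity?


SMD = (FC - theta) * D
    = (0.33 - 0.14) * 450
    = 0.190 * 450
    = 85.50 mm


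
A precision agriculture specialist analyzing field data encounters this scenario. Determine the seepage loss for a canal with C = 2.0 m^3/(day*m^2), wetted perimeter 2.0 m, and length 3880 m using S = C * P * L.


S = C * P * L
  = 2.0 * 2.0 * 3880
  = 15520 m^3/day


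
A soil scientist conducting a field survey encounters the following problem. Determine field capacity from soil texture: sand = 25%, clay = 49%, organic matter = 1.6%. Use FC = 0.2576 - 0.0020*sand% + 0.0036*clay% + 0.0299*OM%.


FC = 0.2576 - 0.0020*25 + 0.0036*49 + 0.0299*1.6
   = 0.2576 - 0.0500 + 0.1764 + 0.0478
   = 0.4318


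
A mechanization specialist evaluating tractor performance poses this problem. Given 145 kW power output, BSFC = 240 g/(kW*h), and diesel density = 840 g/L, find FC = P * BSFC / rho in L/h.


FC = P * BSFC / rho_fuel
   = 145 * 240 / 840
   = 34800 / 840
   = 41.43 L/h


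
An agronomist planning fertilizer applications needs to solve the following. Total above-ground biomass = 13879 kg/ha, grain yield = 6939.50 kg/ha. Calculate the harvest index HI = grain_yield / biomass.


HI = grain_yield / biomass
   = 6939.50 / 13879
   = 0.50


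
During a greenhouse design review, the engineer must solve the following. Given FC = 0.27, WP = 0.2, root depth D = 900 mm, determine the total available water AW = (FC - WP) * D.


AW = (FC - WP) * D
   = (0.27 - 0.2) * 900
   = 0.07 * 900
   = 63 mm


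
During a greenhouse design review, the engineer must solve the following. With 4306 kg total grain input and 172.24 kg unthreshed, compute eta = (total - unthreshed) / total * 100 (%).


eta = (total - unthreshed) / total * 100
    = (4306 - 172.24) / 4306 * 100
    = 4133.76 / 4306 * 100
    = 96%


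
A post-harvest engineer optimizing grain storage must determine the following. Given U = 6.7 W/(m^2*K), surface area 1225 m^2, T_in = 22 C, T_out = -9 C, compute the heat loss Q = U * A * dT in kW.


dT = 22 - (-9) = 31 K
Q = U * A * dT
  = 6.7 * 1225 * 31
  = 254432.50 W = 254.43 kW


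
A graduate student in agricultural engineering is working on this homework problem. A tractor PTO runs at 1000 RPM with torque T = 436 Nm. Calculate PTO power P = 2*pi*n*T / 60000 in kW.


P = 2*pi*n*T / 60000
  = 2*pi * 1000 * 436 / 60000
  = 2739468.79 / 60000
  = 45.66 kW


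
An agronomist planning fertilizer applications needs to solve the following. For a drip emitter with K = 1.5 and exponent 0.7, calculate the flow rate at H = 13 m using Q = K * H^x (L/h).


Q = K * H^x
  = 1.5 * 13^0.7
  = 1.5 * 6.0223
  = 9.03 L/h


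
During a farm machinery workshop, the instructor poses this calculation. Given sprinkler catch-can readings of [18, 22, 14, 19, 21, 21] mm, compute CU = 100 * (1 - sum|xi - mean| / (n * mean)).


xbar = 115 / 6 = 19.167
sum|xi - xbar| = 13
CU = 100 * (1 - 13 / (6 * 19.167))
   = 100 * (1 - 0.1130)
   = 88.70%


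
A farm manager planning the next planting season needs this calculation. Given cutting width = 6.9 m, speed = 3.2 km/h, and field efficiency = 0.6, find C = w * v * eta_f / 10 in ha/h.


C = w * v * eta_f / 10
  = 6.9 * 3.2 * 0.6 / 10
  = 13.25 / 10
  = 1.32 ha/h


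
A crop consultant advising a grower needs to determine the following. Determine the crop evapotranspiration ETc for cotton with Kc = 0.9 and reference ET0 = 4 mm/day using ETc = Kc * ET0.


ETc = Kc * ET0
    = 0.9 * 4
    = 3.60 mm/day


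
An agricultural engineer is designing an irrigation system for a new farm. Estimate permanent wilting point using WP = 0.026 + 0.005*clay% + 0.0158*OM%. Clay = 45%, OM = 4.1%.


WP = 0.026 + 0.005*45 + 0.0158*4.1
   = 0.026 + 0.2250 + 0.0648
   = 0.3158


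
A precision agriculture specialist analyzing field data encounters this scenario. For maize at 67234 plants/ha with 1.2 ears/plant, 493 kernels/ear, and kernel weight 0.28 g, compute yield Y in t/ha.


Y = density * ears * kernels * kw
  = 67234 * 1.2 * 493 * 0.28 g/ha
  = 11137177.63 g/ha
  = 11137.18 kg/ha = 11.14 t/ha


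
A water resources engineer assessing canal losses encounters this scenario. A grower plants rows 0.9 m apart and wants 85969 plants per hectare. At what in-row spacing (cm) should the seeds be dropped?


spacing = 10000 / (row_sp * density)
        = 10000 / (0.9 * 85969)
        = 10000 / 77372.10
        = 0.12925 m = 12.92 cm


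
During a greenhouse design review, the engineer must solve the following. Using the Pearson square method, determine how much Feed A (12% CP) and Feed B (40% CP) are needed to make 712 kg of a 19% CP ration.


parts_A = CP_b - target = 40 - 19 = 21
parts_B = target - CP_a = 19 - 12 = 7
total_parts = 21 + 7 = 28
Feed A = 712 * 21 / 28 = 534 kg
Feed B = 712 * 7 / 28 = 178 kg

534 kg


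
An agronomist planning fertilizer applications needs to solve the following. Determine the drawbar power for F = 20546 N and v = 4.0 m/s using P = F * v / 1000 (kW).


P = F * v / 1000
  = 20546 * 4.0 / 1000
  = 82184 / 1000
  = 82.18 kW


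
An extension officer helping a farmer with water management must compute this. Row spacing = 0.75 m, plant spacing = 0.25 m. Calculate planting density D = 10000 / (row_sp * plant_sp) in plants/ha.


D = 10000 / (row_sp * plant_sp)
  = 10000 / (0.75 * 0.25)
  = 10000 / 0.1875
  = 53333.33 plants/ha


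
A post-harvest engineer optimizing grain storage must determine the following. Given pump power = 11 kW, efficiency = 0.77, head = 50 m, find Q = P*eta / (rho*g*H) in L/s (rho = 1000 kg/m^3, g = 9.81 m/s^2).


Q = (P * 1000 * eta) / (rho * g * H)
  = (11 * 1000 * 0.77) / (1000 * 9.81 * 50)
  = 8470 / 490500
  = 0.01727 m^3/s = 17.27 L/s


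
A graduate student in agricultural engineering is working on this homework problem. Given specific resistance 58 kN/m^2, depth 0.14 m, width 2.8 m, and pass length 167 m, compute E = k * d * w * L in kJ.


E = k * d * w * L
  = 58 * 0.14 * 2.8 * 167
  = 3796.91 kJ


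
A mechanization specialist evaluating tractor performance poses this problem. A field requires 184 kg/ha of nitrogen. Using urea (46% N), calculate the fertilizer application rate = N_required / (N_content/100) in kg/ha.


Rate = N_required / (N_content / 100)
     = 184 / (46 / 100)
     = 184 / 0.46
     = 400 kg/ha


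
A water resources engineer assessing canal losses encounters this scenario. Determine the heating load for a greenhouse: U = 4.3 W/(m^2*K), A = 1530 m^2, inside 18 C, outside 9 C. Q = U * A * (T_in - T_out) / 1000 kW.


dT = 18 - (9) = 9 K
Q = U * A * dT
  = 4.3 * 1530 * 9
  = 59211 W = 59.21 kW


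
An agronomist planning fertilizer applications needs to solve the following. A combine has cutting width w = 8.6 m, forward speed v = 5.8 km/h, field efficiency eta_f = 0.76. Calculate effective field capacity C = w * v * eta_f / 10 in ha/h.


C = w * v * eta_f / 10
  = 8.6 * 5.8 * 0.76 / 10
  = 37.91 / 10
  = 3.79 ha/h


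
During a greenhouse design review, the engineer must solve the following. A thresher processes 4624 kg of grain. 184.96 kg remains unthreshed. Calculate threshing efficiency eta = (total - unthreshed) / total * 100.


eta = (total - unthreshed) / total * 100
    = (4624 - 184.96) / 4624 * 100
    = 4439.04 / 4624 * 100
    = 96%


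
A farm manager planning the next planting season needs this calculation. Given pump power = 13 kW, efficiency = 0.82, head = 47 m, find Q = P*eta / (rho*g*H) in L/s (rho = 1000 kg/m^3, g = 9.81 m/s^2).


Q = (P * 1000 * eta) / (rho * g * H)
  = (13 * 1000 * 0.82) / (1000 * 9.81 * 47)
  = 10660 / 461070
  = 0.02312 m^3/s = 23.12 L/s


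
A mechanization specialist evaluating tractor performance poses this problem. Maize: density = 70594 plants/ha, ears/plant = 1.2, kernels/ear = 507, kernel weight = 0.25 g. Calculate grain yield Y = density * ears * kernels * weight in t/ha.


Y = density * ears * kernels * kw
  = 70594 * 1.2 * 507 * 0.25 g/ha
  = 10737347.40 g/ha
  = 10737.35 kg/ha = 10.74 t/ha


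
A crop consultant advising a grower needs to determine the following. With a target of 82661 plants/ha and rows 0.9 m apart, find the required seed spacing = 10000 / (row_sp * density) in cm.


spacing = 10000 / (row_sp * density)
        = 10000 / (0.9 * 82661)
        = 10000 / 74394.90
        = 0.13442 m = 13.44 cm


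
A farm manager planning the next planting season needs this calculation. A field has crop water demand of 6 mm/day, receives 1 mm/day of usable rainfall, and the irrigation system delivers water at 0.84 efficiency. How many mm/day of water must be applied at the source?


IWR = (ETc - Pe) / Ea
    = (6 - 1) / 0.84
    = 5 / 0.84
    = 5.95 mm/day


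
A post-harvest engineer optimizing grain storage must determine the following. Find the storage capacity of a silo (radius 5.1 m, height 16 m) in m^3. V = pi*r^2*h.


V = pi * r^2 * h
  = pi * 5.1^2 * 16
  = pi * 26.01 * 16
  = 1307.41 m^3


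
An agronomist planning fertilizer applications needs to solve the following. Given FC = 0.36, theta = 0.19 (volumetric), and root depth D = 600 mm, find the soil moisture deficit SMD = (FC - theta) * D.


SMD = (FC - theta) * D
    = (0.36 - 0.19) * 600
    = 0.170 * 600
    = 102 mm


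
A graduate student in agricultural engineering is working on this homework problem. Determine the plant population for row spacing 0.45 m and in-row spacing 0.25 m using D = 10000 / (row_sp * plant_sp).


D = 10000 / (row_sp * plant_sp)
  = 10000 / (0.45 * 0.25)
  = 10000 / 0.1125
  = 88888.89 plants/ha


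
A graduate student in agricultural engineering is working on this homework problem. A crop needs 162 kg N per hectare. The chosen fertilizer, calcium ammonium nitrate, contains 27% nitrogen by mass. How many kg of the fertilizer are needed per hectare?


Rate = N_required / (N_content / 100)
     = 162 / (27 / 100)
     = 162 / 0.27
     = 600 kg/ha


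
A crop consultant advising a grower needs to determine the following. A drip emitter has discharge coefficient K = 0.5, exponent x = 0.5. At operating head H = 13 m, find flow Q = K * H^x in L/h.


Q = K * H^x
  = 0.5 * 13^0.5
  = 0.5 * 3.6056
  = 1.80 L/h


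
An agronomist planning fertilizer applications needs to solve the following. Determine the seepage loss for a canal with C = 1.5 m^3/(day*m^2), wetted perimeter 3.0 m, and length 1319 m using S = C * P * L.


S = C * P * L
  = 1.5 * 3.0 * 1319
  = 5935.50 m^3/day


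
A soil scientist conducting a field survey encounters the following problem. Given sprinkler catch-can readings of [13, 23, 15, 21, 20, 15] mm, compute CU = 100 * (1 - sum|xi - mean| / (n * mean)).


xbar = 107 / 6 = 17.833
sum|xi - xbar| = 21
CU = 100 * (1 - 21 / (6 * 17.833))
   = 100 * (1 - 0.1963)
   = 80.37%


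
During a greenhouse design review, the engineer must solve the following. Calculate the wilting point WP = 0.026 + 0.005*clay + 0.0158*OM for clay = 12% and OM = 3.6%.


WP = 0.026 + 0.005*12 + 0.0158*3.6
   = 0.026 + 0.0600 + 0.0569
   = 0.1429


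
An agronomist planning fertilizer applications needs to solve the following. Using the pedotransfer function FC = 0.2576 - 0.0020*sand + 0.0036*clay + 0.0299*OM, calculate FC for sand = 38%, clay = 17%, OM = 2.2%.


FC = 0.2576 - 0.0020*38 + 0.0036*17 + 0.0299*2.2
   = 0.2576 - 0.0760 + 0.0612 + 0.0658
   = 0.3086


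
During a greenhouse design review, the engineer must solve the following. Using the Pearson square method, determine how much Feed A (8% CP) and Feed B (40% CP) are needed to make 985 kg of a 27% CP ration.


parts_A = CP_b - target = 40 - 27 = 13
parts_B = target - CP_a = 27 - 8 = 19
total_parts = 13 + 19 = 32
Feed A = 985 * 13 / 32 = 400.16 kg
Feed B = 985 * 19 / 32 = 584.84 kg

400.16 kg


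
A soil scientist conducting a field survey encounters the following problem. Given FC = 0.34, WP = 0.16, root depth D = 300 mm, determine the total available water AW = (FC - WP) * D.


AW = (FC - WP) * D
   = (0.34 - 0.16) * 300
   = 0.18 * 300
   = 54 mm


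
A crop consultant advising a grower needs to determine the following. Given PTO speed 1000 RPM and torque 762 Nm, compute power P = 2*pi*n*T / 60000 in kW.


P = 2*pi*n*T / 60000
  = 2*pi * 1000 * 762 / 60000
  = 4787787.20 / 60000
  = 79.80 kW


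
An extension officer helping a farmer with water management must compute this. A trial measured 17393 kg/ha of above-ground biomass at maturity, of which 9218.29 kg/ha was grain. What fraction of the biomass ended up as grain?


HI = grain_yield / biomass
   = 9218.29 / 17393
   = 0.53


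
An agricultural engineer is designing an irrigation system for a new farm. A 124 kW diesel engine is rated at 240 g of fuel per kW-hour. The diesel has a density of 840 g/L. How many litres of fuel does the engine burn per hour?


FC = P * BSFC / rho_fuel
   = 124 * 240 / 840
   = 29760 / 840
   = 35.43 L/h


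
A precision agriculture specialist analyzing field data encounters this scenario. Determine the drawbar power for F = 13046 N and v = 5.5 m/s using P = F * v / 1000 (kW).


P = F * v / 1000
  = 13046 * 5.5 / 1000
  = 71753 / 1000
  = 71.75 kW


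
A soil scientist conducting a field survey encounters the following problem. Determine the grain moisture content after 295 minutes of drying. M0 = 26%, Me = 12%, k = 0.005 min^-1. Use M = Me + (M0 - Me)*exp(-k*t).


M = Me + (M0 - Me) * e^(-k*t)
  = 12 + (26 - 12) * e^(-0.005*295)
  = 12 + 14 * e^(-1.475)
  = 12 + 14 * 0.22878
  = 12 + 3.2029
  = 15.20%


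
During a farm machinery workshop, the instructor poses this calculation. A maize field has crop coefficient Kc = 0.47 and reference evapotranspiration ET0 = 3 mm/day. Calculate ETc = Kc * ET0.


ETc = Kc * ET0
    = 0.47 * 3
    = 1.41 mm/day


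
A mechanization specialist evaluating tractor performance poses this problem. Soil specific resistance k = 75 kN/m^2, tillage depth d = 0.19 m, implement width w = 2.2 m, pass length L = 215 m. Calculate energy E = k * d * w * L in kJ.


E = k * d * w * L
  = 75 * 0.19 * 2.2 * 215
  = 6740.25 kJ


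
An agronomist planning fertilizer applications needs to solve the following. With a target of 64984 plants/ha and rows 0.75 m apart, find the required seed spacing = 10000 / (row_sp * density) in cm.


spacing = 10000 / (row_sp * density)
        = 10000 / (0.75 * 64984)
        = 10000 / 48738
        = 0.20518 m = 20.52 cm


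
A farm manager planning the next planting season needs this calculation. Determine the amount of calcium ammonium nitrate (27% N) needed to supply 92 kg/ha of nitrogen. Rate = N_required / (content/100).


Rate = N_required / (N_content / 100)
     = 92 / (27 / 100)
     = 92 / 0.27
     = 340.74 kg/ha


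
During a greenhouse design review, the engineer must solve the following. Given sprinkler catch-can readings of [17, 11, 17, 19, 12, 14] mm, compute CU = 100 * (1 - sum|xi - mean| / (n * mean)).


xbar = 90 / 6 = 15
sum|xi - xbar| = 16
CU = 100 * (1 - 16 / (6 * 15))
   = 100 * (1 - 0.1778)
   = 82.22%


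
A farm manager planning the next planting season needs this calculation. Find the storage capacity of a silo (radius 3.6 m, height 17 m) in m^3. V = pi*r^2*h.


V = pi * r^2 * h
  = pi * 3.6^2 * 17
  = pi * 12.96 * 17
  = 692.16 m^3


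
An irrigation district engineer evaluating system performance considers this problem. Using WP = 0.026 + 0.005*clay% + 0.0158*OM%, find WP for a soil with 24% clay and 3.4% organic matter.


WP = 0.026 + 0.005*24 + 0.0158*3.4
   = 0.026 + 0.1200 + 0.0537
   = 0.1997


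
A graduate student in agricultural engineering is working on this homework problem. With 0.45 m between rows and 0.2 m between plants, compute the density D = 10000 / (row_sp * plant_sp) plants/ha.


D = 10000 / (row_sp * plant_sp)
  = 10000 / (0.45 * 0.2)
  = 10000 / 0.0900
  = 111111.11 plants/ha


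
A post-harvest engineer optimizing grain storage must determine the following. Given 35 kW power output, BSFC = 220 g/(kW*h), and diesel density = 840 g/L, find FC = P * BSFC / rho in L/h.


FC = P * BSFC / rho_fuel
   = 35 * 220 / 840
   = 7700 / 840
   = 9.17 L/h


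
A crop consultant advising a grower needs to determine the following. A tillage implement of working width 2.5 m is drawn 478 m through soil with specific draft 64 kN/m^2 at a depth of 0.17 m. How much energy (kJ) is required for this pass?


E = k * d * w * L
  = 64 * 0.17 * 2.5 * 478
  = 13001.60 kJ


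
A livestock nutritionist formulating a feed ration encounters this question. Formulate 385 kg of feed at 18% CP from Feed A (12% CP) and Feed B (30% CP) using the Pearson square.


parts_A = CP_b - target = 30 - 18 = 12
parts_B = target - CP_a = 18 - 12 = 6
total_parts = 12 + 6 = 18
Feed A = 385 * 12 / 18 = 256.67 kg
Feed B = 385 * 6 / 18 = 128.33 kg

256.67 kg


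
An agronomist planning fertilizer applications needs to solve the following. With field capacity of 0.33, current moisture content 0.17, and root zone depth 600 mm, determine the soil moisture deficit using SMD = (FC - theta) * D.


SMD = (FC - theta) * D
    = (0.33 - 0.17) * 600
    = 0.160 * 600
    = 96 mm


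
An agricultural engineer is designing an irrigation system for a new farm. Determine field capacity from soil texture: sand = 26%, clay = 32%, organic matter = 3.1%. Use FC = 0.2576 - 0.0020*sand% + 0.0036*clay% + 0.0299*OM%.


FC = 0.2576 - 0.0020*26 + 0.0036*32 + 0.0299*3.1
   = 0.2576 - 0.0520 + 0.1152 + 0.0927
   = 0.4135


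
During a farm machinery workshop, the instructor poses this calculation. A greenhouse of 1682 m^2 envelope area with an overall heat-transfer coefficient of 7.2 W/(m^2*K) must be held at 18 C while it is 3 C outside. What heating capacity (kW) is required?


dT = 18 - (3) = 15 K
Q = U * A * dT
  = 7.2 * 1682 * 15
  = 181656 W = 181.66 kW


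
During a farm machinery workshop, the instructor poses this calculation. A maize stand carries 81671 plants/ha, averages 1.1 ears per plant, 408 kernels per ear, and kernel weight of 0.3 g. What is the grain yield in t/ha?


Y = density * ears * kernels * kw
  = 81671 * 1.1 * 408 * 0.3 g/ha
  = 10996183.44 g/ha
  = 10996.18 kg/ha = 11.00 t/ha


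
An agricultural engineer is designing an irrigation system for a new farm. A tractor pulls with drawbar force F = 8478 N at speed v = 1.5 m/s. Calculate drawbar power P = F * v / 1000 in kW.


P = F * v / 1000
  = 8478 * 1.5 / 1000
  = 12717 / 1000
  = 12.72 kW


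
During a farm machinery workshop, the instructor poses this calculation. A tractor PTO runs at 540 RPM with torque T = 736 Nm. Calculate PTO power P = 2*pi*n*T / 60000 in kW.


P = 2*pi*n*T / 60000
  = 2*pi * 540 * 736 / 60000
  = 2497189.17 / 60000
  = 41.62 kW


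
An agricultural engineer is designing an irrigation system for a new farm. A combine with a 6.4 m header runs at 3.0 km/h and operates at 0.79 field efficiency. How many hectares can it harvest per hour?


C = w * v * eta_f / 10
  = 6.4 * 3.0 * 0.79 / 10
  = 15.17 / 10
  = 1.52 ha/h


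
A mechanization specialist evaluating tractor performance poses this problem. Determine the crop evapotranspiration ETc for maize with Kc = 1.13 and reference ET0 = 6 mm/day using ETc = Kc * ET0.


ETc = Kc * ET0
    = 1.13 * 6
    = 6.78 mm/day


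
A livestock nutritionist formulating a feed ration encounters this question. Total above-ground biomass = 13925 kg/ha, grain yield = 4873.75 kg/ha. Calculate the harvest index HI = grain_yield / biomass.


HI = grain_yield / biomass
   = 4873.75 / 13925
   = 0.35


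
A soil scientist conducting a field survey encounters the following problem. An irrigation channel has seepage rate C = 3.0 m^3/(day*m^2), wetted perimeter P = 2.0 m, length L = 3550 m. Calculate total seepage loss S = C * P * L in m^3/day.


S = C * P * L
  = 3.0 * 2.0 * 3550
  = 21300 m^3/day


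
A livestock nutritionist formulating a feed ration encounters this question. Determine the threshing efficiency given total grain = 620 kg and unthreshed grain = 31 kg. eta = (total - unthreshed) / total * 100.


eta = (total - unthreshed) / total * 100
    = (620 - 31) / 620 * 100
    = 589 / 620 * 100
    = 95%


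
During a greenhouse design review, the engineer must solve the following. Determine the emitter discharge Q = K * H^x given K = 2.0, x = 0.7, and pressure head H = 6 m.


Q = K * H^x
  = 2.0 * 6^0.7
  = 2.0 * 3.5051
  = 7.01 L/h


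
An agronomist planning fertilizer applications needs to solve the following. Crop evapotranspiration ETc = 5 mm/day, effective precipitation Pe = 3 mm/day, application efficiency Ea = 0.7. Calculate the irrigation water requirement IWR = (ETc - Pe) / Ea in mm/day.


IWR = (ETc - Pe) / Ea
    = (5 - 3) / 0.7
    = 2 / 0.7
    = 2.86 mm/day


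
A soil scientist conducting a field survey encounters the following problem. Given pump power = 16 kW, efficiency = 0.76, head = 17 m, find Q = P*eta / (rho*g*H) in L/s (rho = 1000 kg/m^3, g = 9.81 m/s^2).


Q = (P * 1000 * eta) / (rho * g * H)
  = (16 * 1000 * 0.76) / (1000 * 9.81 * 17)
  = 12160 / 166770
  = 0.07291 m^3/s = 72.91 L/s


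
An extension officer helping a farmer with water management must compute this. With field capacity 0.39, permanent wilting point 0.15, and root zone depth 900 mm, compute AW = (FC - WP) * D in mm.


AW = (FC - WP) * D
   = (0.39 - 0.15) * 900
   = 0.24 * 900
   = 216 mm


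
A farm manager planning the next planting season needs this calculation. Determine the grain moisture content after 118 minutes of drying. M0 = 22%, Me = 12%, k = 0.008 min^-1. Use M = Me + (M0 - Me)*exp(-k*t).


M = Me + (M0 - Me) * e^(-k*t)
  = 12 + (22 - 12) * e^(-0.008*118)
  = 12 + 10 * e^(-0.944)
  = 12 + 10 * 0.38907
  = 12 + 3.8907
  = 15.89%


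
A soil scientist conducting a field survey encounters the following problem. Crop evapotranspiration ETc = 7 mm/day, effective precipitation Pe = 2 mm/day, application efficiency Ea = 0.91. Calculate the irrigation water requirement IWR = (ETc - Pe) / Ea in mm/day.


IWR = (ETc - Pe) / Ea
    = (7 - 2) / 0.91
    = 5 / 0.91
    = 5.49 mm/day


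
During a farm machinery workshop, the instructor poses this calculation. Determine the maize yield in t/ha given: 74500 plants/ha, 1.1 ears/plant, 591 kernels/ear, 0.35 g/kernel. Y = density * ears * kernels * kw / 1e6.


Y = density * ears * kernels * kw
  = 74500 * 1.1 * 591 * 0.35 g/ha
  = 16951357.50 g/ha
  = 16951.36 kg/ha = 16.95 t/ha


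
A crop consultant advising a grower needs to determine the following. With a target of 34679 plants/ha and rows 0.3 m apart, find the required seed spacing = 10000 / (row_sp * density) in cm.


spacing = 10000 / (row_sp * density)
        = 10000 / (0.3 * 34679)
        = 10000 / 10403.70
        = 0.96120 m = 96.12 cm


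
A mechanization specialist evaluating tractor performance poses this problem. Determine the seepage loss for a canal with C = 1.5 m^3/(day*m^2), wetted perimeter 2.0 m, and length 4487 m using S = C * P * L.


S = C * P * L
  = 1.5 * 2.0 * 4487
  = 13461 m^3/day


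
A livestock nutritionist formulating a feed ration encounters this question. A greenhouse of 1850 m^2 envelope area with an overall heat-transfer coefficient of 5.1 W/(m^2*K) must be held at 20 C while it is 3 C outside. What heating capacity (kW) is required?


dT = 20 - (3) = 17 K
Q = U * A * dT
  = 5.1 * 1850 * 17
  = 160395 W = 160.40 kW


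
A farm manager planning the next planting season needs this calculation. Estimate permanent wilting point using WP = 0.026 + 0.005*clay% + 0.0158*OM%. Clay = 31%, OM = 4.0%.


WP = 0.026 + 0.005*31 + 0.0158*4.0
   = 0.026 + 0.1550 + 0.0632
   = 0.2442


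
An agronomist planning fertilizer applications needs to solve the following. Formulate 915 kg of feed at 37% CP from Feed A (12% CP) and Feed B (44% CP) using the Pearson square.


parts_A = CP_b - target = 44 - 37 = 7
parts_B = target - CP_a = 37 - 12 = 25
total_parts = 7 + 25 = 32
Feed A = 915 * 7 / 32 = 200.16 kg
Feed B = 915 * 25 / 32 = 714.84 kg

200.16 kg


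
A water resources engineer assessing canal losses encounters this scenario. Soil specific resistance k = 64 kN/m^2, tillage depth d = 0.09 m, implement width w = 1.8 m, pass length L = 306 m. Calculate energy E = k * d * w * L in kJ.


E = k * d * w * L
  = 64 * 0.09 * 1.8 * 306
  = 3172.61 kJ


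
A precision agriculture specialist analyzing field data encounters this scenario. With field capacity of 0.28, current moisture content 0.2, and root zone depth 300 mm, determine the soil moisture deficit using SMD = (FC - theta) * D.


SMD = (FC - theta) * D
    = (0.28 - 0.2) * 300
    = 0.080 * 300
    = 24 mm


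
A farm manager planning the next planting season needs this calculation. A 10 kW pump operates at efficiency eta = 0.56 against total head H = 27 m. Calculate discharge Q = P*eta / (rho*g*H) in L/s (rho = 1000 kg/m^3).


Q = (P * 1000 * eta) / (rho * g * H)
  = (10 * 1000 * 0.56) / (1000 * 9.81 * 27)
  = 5600 / 264870
  = 0.02114 m^3/s = 21.14 L/s


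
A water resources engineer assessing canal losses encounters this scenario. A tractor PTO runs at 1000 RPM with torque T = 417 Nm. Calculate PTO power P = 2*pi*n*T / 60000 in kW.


P = 2*pi*n*T / 60000
  = 2*pi * 1000 * 417 / 60000
  = 2620088.27 / 60000
  = 43.67 kW
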